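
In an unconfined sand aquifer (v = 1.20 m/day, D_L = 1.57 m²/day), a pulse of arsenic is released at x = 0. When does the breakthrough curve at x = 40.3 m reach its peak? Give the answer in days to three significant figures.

For the 1D instantaneous-source solution, setting ∂C/∂t = 0 at fixed x gives v²t² + 2Dt − x² = 0, so t = (√(D² + v²x²) − D)/v².
√(D² + v²x²) = √(1.57² + 1.20² × 40.3²) = 48.39; v² = 1.44.
t = (48.39 − 1.57)/1.44 = 32.5 days (vs. the pure-advection estimate x/v = 33.6 d).

32.5 days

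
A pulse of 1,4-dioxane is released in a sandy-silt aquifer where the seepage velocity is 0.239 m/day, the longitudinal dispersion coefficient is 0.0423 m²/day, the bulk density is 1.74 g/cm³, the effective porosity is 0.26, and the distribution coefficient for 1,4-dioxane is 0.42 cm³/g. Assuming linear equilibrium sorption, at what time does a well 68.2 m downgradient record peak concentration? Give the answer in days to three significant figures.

1080 days

Retardation factor R = 1 + ρ_b·K_d/n = 1 + 1.74 × 0.42/0.26 = 3.811.
Sorption retards both mechanisms: v_R = v/R = 0.06271 m/day, D_R = D/R = 0.01110 m²/day.
Peak time from v_R²t² + 2D_R t − x² = 0: t = (√(D_R² + v_R²x²) − D_R)/v_R².
√(D_R² + v_R²x²) = √(0.01110² + 0.06271² × 68.2²) = 4.277; v_R² = 0.003933.
t = (4.277 − 0.01110)/0.003933 = 1080 days.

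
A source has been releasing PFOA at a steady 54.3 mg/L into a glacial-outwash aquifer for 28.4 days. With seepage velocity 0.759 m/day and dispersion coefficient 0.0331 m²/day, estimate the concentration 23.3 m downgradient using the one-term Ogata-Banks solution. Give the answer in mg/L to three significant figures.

For a continuous step input, C/C₀ ≈ ½·erfc((x−vt)/(2√(Dt))).
vt = 0.759 × 28.4 = 21.5556 m and 2√(Dt) = 2√(0.0331 × 28.4) = 1.939 m.
Argument (x−vt)/(2√(Dt)) = (23.3 − 21.5556)/1.939 = 0.8996; ½·erfc(0.8996) = 0.1016.
C = 54.3 × 0.1016 = 5.52 mg/L.

5.52 mg/L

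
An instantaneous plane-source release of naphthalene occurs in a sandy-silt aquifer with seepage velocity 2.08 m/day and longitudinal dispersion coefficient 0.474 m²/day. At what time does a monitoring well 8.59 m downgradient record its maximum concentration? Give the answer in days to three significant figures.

For the 1D instantaneous-source solution, setting ∂C/∂t = 0 at fixed x gives v²t² + 2Dt − x² = 0, so t = (√(D² + v²x²) − D)/v².
√(D² + v²x²) = √(0.474² + 2.08² × 8.59²) = 17.87; v² = 4.3264.
t = (17.87 − 0.474)/4.3264 = 4.02 days (vs. the pure-advection estimate x/v = 4.13 d).

4.02 days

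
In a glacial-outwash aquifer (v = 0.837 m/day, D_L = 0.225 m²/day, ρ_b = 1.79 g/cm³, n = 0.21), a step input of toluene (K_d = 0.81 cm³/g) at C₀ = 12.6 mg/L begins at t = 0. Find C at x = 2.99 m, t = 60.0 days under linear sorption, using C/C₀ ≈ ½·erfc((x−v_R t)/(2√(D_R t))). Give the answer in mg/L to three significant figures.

Retardation factor R = 1 + ρ_b·K_d/n = 1 + 1.79 × 0.81/0.21 = 7.904.
Sorption retards both mechanisms: v_R = v/R = 0.1059 m/day, D_R = D/R = 0.02847 m²/day.
v_R·t = 0.1059 × 60.0 = 6.354 m; 2√(D_R t) = 2.614 m; argument = (2.99 − 6.354)/2.614 = -1.287.
C = C₀ × ½·erfc(-1.287) = 12.6 × 0.9656 = 12.2 mg/L.

12.2 mg/L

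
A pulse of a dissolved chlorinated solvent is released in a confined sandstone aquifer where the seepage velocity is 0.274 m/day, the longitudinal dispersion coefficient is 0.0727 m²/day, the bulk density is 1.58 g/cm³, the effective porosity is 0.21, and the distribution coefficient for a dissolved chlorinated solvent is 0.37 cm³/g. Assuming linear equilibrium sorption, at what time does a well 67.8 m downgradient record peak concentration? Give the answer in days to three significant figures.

Retardation factor R = 1 + ρ_b·K_d/n = 1 + 1.58 × 0.37/0.21 = 3.784.
Sorption retards both mechanisms: v_R = v/R = 0.07241 m/day, D_R = D/R = 0.01921 m²/day.
Peak time from v_R²t² + 2D_R t − x² = 0: t = (√(D_R² + v_R²x²) − D_R)/v_R².
√(D_R² + v_R²x²) = √(0.01921² + 0.07241² × 67.8²) = 4.909; v_R² = 0.005243.
t = (4.909 − 0.01921)/0.005243 = 933 days.

933 days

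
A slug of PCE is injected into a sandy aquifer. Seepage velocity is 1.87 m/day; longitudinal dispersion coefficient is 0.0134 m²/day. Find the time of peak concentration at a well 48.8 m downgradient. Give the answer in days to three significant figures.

For the 1D instantaneous-source solution, setting ∂C/∂t = 0 at fixed x gives v²t² + 2Dt − x² = 0, so t = (√(D² + v²x²) − D)/v².
√(D² + v²x²) = √(0.0134² + 1.87² × 48.8²) = 91.26; v² = 3.4969.
t = (91.26 − 0.0134)/3.4969 = 26.1 days (vs. the pure-advection estimate x/v = 26.1 d).

26.1 days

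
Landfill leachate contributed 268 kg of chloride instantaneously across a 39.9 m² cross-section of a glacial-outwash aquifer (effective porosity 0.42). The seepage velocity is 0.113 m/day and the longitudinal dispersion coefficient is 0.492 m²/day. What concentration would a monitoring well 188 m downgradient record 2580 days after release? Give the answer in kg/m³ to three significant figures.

0.0153 kg/m³

For an instantaneous plane source, C(x,t) = M/(n_e·A·√(4πDt)) · exp(−(x−vt)²/(4Dt)), with n_e·A the pore (flow) area.
Plume center vt = 0.113 × 2580 = 291.54 m, so the well at 188 m is 103.54 m upgradient of the peak.
√(4πDt) = 126.3 m, giving peak height M/(n_e·A·√(4πDt)) = 268/(0.42 × 39.9 × 126.3) = 0.1266 kg/m³.
(x−vt)²/(4Dt) = (-103.54)²/(4 × 0.492 × 2580) = 2.111; exp(−2.111) = 0.1211.
C = 0.1266 × 0.1211 = 0.0153 kg/m³.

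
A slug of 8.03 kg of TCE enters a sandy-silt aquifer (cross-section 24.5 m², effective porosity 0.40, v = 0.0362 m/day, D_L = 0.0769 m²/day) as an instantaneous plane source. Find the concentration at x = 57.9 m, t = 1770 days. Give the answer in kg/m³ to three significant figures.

For an instantaneous plane source, C(x,t) = M/(n_e·A·√(4πDt)) · exp(−(x−vt)²/(4Dt)), with n_e·A the pore (flow) area.
Plume center vt = 0.0362 × 1770 = 64.074 m, so the well at 57.9 m is 6.174 m upgradient of the peak.
√(4πDt) = 41.36 m, giving peak height M/(n_e·A·√(4πDt)) = 8.03/(0.40 × 24.5 × 41.36) = 0.01981 kg/m³.
(x−vt)²/(4Dt) = (-6.174)²/(4 × 0.0769 × 1770) = 0.07001; exp(−0.07001) = 0.9324.
C = 0.01981 × 0.9324 = 0.0185 kg/m³.

0.0185 kg/m³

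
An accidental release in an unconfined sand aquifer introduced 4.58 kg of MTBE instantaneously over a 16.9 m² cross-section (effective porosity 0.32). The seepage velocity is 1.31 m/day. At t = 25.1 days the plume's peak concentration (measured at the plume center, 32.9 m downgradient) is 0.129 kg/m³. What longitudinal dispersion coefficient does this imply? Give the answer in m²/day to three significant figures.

At the plume center C_max = M/(n_e·A·√(4πDt)), so D = M²/(4πt·(n_e·A·C_max)²).
n_e·A·C_max = 0.32 × 16.9 × 0.129 = 0.6976 kg/m.
D = 4.58²/(4π × 25.1 × 0.6976²) = 0.137 m²/day.

0.137 m²/day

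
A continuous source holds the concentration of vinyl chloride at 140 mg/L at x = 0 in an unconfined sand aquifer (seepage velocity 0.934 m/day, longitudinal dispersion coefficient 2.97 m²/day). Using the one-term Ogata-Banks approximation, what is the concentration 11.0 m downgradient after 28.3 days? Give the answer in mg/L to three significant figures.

For a continuous step input, C/C₀ ≈ ½·erfc((x−vt)/(2√(Dt))).
vt = 0.934 × 28.3 = 26.4322 m and 2√(Dt) = 2√(2.97 × 28.3) = 18.34 m.
Argument (x−vt)/(2√(Dt)) = (11.0 − 26.4322)/18.34 = -0.8415; ½·erfc(-0.8415) = 0.8830.
C = 140 × 0.8830 = 124 mg/L.

124 mg/L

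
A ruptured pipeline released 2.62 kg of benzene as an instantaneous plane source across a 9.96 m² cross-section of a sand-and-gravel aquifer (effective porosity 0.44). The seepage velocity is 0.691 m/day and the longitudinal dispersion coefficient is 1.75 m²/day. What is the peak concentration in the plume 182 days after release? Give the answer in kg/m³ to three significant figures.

0.00945 kg/m³

The peak of an instantaneous 1D plume sits at x = vt; there the Gaussian factor is 1 and C_max = M/(n_e·A·√(4πDt)), where n_e·A is the pore area the mass is dissolved in.
√(4πDt) = √(4π × 1.75 × 182) = 63.26 m, so C_max = 2.62/(0.44 × 9.96 × 63.26) = 0.00945 kg/m³.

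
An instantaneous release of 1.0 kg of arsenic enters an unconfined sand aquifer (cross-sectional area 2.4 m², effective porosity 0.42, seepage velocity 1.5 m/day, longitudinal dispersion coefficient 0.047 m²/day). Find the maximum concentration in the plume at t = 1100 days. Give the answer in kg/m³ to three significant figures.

0.0389 kg/m³

The peak of an instantaneous 1D plume sits at x = vt; there the Gaussian factor is 1 and C_max = M/(n_e·A·√(4πDt)), where n_e·A is the pore area the mass is dissolved in.
√(4πDt) = √(4π × 0.047 × 1100) = 25.49 m, so C_max = 1.0/(0.42 × 2.4 × 25.49) = 0.0389 kg/m³.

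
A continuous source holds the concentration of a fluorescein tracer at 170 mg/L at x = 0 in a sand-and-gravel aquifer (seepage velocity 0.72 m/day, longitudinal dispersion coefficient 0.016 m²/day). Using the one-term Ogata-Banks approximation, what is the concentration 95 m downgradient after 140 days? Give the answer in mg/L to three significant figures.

For a continuous step input, C/C₀ ≈ ½·erfc((x−vt)/(2√(Dt))).
vt = 0.72 × 140 = 100.8 m and 2√(Dt) = 2√(0.016 × 140) = 2.993 m.
Argument (x−vt)/(2√(Dt)) = (95 − 100.8)/2.993 = -1.938; ½·erfc(-1.938) = 0.9969.
C = 170 × 0.9969 = 169 mg/L.

169 mg/L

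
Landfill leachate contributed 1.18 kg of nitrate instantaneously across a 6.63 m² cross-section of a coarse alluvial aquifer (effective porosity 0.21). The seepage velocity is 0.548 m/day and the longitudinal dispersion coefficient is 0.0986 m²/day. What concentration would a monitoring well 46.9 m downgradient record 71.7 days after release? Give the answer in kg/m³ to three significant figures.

For an instantaneous plane source, C(x,t) = M/(n_e·A·√(4πDt)) · exp(−(x−vt)²/(4Dt)), with n_e·A the pore (flow) area.
Plume center vt = 0.548 × 71.7 = 39.2916 m, so the well at 46.9 m is 7.6084 m downgradient of the peak.
√(4πDt) = 9.425 m, giving peak height M/(n_e·A·√(4πDt)) = 1.18/(0.21 × 6.63 × 9.425) = 0.08992 kg/m³.
(x−vt)²/(4Dt) = (7.6084)²/(4 × 0.0986 × 71.7) = 2.047; exp(−2.047) = 0.1291.
C = 0.08992 × 0.1291 = 0.0116 kg/m³.

0.0116 kg/m³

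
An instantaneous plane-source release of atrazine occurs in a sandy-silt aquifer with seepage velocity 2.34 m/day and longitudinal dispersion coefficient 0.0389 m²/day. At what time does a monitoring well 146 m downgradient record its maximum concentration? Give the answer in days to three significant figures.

62.4 days

For the 1D instantaneous-source solution, setting ∂C/∂t = 0 at fixed x gives v²t² + 2Dt − x² = 0, so t = (√(D² + v²x²) − D)/v².
√(D² + v²x²) = √(0.0389² + 2.34² × 146²) = 341.6; v² = 5.4756.
t = (341.6 − 0.0389)/5.4756 = 62.4 days (vs. the pure-advection estimate x/v = 62.4 d).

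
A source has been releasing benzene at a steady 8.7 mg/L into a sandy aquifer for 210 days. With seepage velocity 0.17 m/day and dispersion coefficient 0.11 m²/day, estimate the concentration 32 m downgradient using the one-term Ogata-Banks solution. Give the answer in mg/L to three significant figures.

6.15 mg/L

For a continuous step input, C/C₀ ≈ ½·erfc((x−vt)/(2√(Dt))).
vt = 0.17 × 210 = 35.7 m and 2√(Dt) = 2√(0.11 × 210) = 9.612 m.
Argument (x−vt)/(2√(Dt)) = (32 − 35.7)/9.612 = -0.3849; ½·erfc(-0.3849) = 0.7069.
C = 8.7 × 0.7069 = 6.15 mg/L.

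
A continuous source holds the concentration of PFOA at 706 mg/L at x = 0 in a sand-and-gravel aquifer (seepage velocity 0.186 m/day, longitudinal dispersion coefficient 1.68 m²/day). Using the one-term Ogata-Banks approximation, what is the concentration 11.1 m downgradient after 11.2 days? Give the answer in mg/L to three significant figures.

50.0 mg/L

For a continuous step input, C/C₀ ≈ ½·erfc((x−vt)/(2√(Dt))).
vt = 0.186 × 11.2 = 2.0832 m and 2√(Dt) = 2√(1.68 × 11.2) = 8.675 m.
Argument (x−vt)/(2√(Dt)) = (11.1 − 2.0832)/8.675 = 1.039; ½·erfc(1.039) = 0.07087.
C = 706 × 0.07087 = 50.0 mg/L.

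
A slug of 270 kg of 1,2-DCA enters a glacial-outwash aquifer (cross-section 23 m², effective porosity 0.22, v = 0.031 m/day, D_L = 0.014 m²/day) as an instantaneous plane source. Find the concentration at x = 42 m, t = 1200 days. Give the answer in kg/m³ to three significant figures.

For an instantaneous plane source, C(x,t) = M/(n_e·A·√(4πDt)) · exp(−(x−vt)²/(4Dt)), with n_e·A the pore (flow) area.
Plume center vt = 0.031 × 1200 = 37.2 m, so the well at 42 m is 4.8 m downgradient of the peak.
√(4πDt) = 14.53 m, giving peak height M/(n_e·A·√(4πDt)) = 270/(0.22 × 23 × 14.53) = 3.672 kg/m³.
(x−vt)²/(4Dt) = (4.8)²/(4 × 0.014 × 1200) = 0.3429; exp(−0.3429) = 0.7097.
C = 3.672 × 0.7097 = 2.61 kg/m³.

2.61 kg/m³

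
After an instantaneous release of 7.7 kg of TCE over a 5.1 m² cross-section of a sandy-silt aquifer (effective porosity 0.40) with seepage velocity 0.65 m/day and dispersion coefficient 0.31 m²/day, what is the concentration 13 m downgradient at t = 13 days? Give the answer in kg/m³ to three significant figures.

For an instantaneous plane source, C(x,t) = M/(n_e·A·√(4πDt)) · exp(−(x−vt)²/(4Dt)), with n_e·A the pore (flow) area.
Plume center vt = 0.65 × 13 = 8.45 m, so the well at 13 m is 4.55 m downgradient of the peak.
√(4πDt) = 7.116 m, giving peak height M/(n_e·A·√(4πDt)) = 7.7/(0.40 × 5.1 × 7.116) = 0.5304 kg/m³.
(x−vt)²/(4Dt) = (4.55)²/(4 × 0.31 × 13) = 1.284; exp(−1.284) = 0.2769.
C = 0.5304 × 0.2769 = 0.147 kg/m³.

0.147 kg/m³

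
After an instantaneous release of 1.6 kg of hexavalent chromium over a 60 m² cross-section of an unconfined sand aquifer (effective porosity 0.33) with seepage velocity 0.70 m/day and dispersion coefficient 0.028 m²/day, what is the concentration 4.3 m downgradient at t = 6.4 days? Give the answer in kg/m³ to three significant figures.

0.0515 kg/m³

For an instantaneous plane source, C(x,t) = M/(n_e·A·√(4πDt)) · exp(−(x−vt)²/(4Dt)), with n_e·A the pore (flow) area.
Plume center vt = 0.70 × 6.4 = 4.48 m, so the well at 4.3 m is 0.18 m upgradient of the peak.
√(4πDt) = 1.501 m, giving peak height M/(n_e·A·√(4πDt)) = 1.6/(0.33 × 60 × 1.501) = 0.05384 kg/m³.
(x−vt)²/(4Dt) = (-0.18)²/(4 × 0.028 × 6.4) = 0.04520; exp(−0.04520) = 0.9558.
C = 0.05384 × 0.9558 = 0.0515 kg/m³.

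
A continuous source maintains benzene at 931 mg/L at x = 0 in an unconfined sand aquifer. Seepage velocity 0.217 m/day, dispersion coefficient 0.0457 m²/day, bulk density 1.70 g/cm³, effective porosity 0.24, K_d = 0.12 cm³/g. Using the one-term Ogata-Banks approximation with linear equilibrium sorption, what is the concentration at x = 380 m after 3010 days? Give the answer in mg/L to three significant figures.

Retardation factor R = 1 + ρ_b·K_d/n = 1 + 1.70 × 0.12/0.24 = 1.850.
Sorption retards both mechanisms: v_R = v/R = 0.1173 m/day, D_R = D/R = 0.02470 m²/day.
v_R·t = 0.1173 × 3010 = 353.073 m; 2√(D_R t) = 17.24 m; argument = (380 − 353.073)/17.24 = 1.562.
C = C₀ × ½·erfc(1.562) = 931 × 0.01359 = 12.7 mg/L.

12.7 mg/L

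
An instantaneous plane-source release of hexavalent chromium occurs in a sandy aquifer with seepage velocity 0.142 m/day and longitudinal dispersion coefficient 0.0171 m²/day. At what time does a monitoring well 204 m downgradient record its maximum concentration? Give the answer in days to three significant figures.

1440 days

For the 1D instantaneous-source solution, setting ∂C/∂t = 0 at fixed x gives v²t² + 2Dt − x² = 0, so t = (√(D² + v²x²) − D)/v².
√(D² + v²x²) = √(0.0171² + 0.142² × 204²) = 28.97; v² = 0.020164.
t = (28.97 − 0.0171)/0.020164 = 1440 days (vs. the pure-advection estimate x/v = 1440 d).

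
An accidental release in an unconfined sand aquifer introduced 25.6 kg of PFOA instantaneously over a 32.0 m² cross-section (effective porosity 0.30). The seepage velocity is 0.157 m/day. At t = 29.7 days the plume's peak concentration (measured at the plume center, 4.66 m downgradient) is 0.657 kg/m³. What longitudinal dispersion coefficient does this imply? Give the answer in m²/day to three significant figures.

At the plume center C_max = M/(n_e·A·√(4πDt)), so D = M²/(4πt·(n_e·A·C_max)²).
n_e·A·C_max = 0.30 × 32.0 × 0.657 = 6.307 kg/m.
D = 25.6²/(4π × 29.7 × 6.307²) = 0.0441 m²/day.

0.0441 m²/day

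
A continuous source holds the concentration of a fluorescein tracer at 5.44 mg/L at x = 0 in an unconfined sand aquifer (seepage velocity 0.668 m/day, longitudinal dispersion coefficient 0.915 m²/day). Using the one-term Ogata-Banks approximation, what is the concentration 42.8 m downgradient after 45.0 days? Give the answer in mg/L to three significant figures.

For a continuous step input, C/C₀ ≈ ½·erfc((x−vt)/(2√(Dt))).
vt = 0.668 × 45.0 = 30.06 m and 2√(Dt) = 2√(0.915 × 45.0) = 12.83 m.
Argument (x−vt)/(2√(Dt)) = (42.8 − 30.06)/12.83 = 0.9930; ½·erfc(0.9930) = 0.08011.
C = 5.44 × 0.08011 = 0.436 mg/L.

0.436 mg/L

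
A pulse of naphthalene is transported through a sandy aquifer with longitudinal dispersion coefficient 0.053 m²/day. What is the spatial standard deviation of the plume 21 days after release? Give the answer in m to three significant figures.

1.49 m

Dispersive spreading gives a Gaussian with σ² = 2Dt; advection only shifts the center.
σ = √(2 × 0.053 × 21) = 1.49 m.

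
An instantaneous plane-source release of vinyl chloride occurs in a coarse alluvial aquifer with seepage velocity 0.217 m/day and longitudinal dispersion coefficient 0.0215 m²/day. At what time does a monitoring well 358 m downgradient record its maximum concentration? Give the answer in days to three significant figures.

1650 days

For the 1D instantaneous-source solution, setting ∂C/∂t = 0 at fixed x gives v²t² + 2Dt − x² = 0, so t = (√(D² + v²x²) − D)/v².
√(D² + v²x²) = √(0.0215² + 0.217² × 358²) = 77.69; v² = 0.047089.
t = (77.69 − 0.0215)/0.047089 = 1650 days (vs. the pure-advection estimate x/v = 1650 d).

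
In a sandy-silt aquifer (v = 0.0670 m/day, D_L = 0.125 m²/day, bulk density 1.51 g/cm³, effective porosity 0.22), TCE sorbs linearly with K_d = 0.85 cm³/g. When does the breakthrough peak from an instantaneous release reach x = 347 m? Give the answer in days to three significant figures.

Retardation factor R = 1 + ρ_b·K_d/n = 1 + 1.51 × 0.85/0.22 = 6.834.
Sorption retards both mechanisms: v_R = v/R = 0.009804 m/day, D_R = D/R = 0.01829 m²/day.
Peak time from v_R²t² + 2D_R t − x² = 0: t = (√(D_R² + v_R²x²) − D_R)/v_R².
√(D_R² + v_R²x²) = √(0.01829² + 0.009804² × 347²) = 3.402; v_R² = 9.612e-05.
t = (3.402 − 0.01829)/9.612e-05 = 35200 days.

35200 days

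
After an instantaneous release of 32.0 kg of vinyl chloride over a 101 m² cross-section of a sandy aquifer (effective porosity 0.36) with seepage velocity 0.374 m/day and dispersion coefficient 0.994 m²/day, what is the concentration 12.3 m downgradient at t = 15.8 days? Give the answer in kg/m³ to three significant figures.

0.0327 kg/m³

For an instantaneous plane source, C(x,t) = M/(n_e·A·√(4πDt)) · exp(−(x−vt)²/(4Dt)), with n_e·A the pore (flow) area.
Plume center vt = 0.374 × 15.8 = 5.9092 m, so the well at 12.3 m is 6.3908 m downgradient of the peak.
√(4πDt) = 14.05 m, giving peak height M/(n_e·A·√(4πDt)) = 32.0/(0.36 × 101 × 14.05) = 0.06264 kg/m³.
(x−vt)²/(4Dt) = (6.3908)²/(4 × 0.994 × 15.8) = 0.6501; exp(−0.6501) = 0.5220.
C = 0.06264 × 0.5220 = 0.0327 kg/m³.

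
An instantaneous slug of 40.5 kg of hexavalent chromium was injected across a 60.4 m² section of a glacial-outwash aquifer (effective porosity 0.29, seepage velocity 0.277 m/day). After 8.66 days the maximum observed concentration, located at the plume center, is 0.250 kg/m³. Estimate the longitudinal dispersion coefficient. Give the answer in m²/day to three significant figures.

0.786 m²/day

At the plume center C_max = M/(n_e·A·√(4πDt)), so D = M²/(4πt·(n_e·A·C_max)²).
n_e·A·C_max = 0.29 × 60.4 × 0.250 = 4.379 kg/m.
D = 40.5²/(4π × 8.66 × 4.379²) = 0.786 m²/day.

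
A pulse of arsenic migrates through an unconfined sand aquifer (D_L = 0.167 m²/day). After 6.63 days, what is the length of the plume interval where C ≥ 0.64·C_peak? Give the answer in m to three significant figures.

2.81 m

The plume is Gaussian with σ = √(2Dt) = √(2 × 0.167 × 6.63) = 1.488 m.
C/C_peak = exp(−Δx²/(2σ²)) = 0.64 ⇒ Δx = σ·√(−2 ln 0.64) = 1.488 × 0.9448 = 1.406 m.
Width = 2Δx = 2.81 m.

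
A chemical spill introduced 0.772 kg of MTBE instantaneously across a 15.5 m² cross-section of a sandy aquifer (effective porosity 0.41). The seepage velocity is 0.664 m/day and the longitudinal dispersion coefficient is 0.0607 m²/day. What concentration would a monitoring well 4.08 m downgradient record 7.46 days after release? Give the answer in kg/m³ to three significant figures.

0.0334 kg/m³

For an instantaneous plane source, C(x,t) = M/(n_e·A·√(4πDt)) · exp(−(x−vt)²/(4Dt)), with n_e·A the pore (flow) area.
Plume center vt = 0.664 × 7.46 = 4.95344 m, so the well at 4.08 m is 0.87344 m upgradient of the peak.
√(4πDt) = 2.385 m, giving peak height M/(n_e·A·√(4πDt)) = 0.772/(0.41 × 15.5 × 2.385) = 0.05093 kg/m³.
(x−vt)²/(4Dt) = (-0.87344)²/(4 × 0.0607 × 7.46) = 0.4212; exp(−0.4212) = 0.6563.
C = 0.05093 × 0.6563 = 0.0334 kg/m³.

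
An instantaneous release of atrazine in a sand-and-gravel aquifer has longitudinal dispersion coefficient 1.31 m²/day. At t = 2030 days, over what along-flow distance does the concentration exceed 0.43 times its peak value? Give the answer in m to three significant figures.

189 m

The plume is Gaussian with σ = √(2Dt) = √(2 × 1.31 × 2030) = 72.93 m.
C/C_peak = exp(−Δx²/(2σ²)) = 0.43 ⇒ Δx = σ·√(−2 ln 0.43) = 72.93 × 1.299 = 94.74 m.
Width = 2Δx = 189 m.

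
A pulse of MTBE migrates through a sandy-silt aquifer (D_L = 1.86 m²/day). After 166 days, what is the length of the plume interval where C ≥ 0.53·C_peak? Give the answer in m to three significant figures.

56.0 m

The plume is Gaussian with σ = √(2Dt) = √(2 × 1.86 × 166) = 24.85 m.
C/C_peak = exp(−Δx²/(2σ²)) = 0.53 ⇒ Δx = σ·√(−2 ln 0.53) = 24.85 × 1.127 = 28.01 m.
Width = 2Δx = 56.0 m.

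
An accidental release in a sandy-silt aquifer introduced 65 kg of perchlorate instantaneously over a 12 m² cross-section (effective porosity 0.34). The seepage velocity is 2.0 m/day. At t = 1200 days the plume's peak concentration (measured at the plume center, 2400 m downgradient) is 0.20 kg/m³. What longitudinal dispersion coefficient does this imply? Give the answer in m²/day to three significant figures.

At the plume center C_max = M/(n_e·A·√(4πDt)), so D = M²/(4πt·(n_e·A·C_max)²).
n_e·A·C_max = 0.34 × 12 × 0.20 = 0.8160 kg/m.
D = 65²/(4π × 1200 × 0.8160²) = 0.421 m²/day.

0.421 m²/day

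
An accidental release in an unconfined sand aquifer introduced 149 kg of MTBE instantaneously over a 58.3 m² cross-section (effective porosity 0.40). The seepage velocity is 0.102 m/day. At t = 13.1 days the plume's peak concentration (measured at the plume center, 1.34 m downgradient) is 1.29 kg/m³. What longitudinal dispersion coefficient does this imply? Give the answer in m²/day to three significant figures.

At the plume center C_max = M/(n_e·A·√(4πDt)), so D = M²/(4πt·(n_e·A·C_max)²).
n_e·A·C_max = 0.40 × 58.3 × 1.29 = 30.08 kg/m.
D = 149²/(4π × 13.1 × 30.08²) = 0.149 m²/day.

0.149 m²/day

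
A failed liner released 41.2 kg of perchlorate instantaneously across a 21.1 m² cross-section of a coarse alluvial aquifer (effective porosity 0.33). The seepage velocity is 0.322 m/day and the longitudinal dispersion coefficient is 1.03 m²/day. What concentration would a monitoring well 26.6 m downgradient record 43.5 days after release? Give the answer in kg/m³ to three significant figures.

0.103 kg/m³

For an instantaneous plane source, C(x,t) = M/(n_e·A·√(4πDt)) · exp(−(x−vt)²/(4Dt)), with n_e·A the pore (flow) area.
Plume center vt = 0.322 × 43.5 = 14.007 m, so the well at 26.6 m is 12.593 m downgradient of the peak.
√(4πDt) = 23.73 m, giving peak height M/(n_e·A·√(4πDt)) = 41.2/(0.33 × 21.1 × 23.73) = 0.2493 kg/m³.
(x−vt)²/(4Dt) = (12.593)²/(4 × 1.03 × 43.5) = 0.8849; exp(−0.8849) = 0.4128.
C = 0.2493 × 0.4128 = 0.103 kg/m³.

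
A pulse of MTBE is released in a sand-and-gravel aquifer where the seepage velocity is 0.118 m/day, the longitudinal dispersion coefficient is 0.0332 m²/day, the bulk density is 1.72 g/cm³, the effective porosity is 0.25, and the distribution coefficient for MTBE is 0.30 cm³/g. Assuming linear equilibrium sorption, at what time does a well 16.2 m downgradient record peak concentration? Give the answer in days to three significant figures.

413 days

Retardation factor R = 1 + ρ_b·K_d/n = 1 + 1.72 × 0.30/0.25 = 3.064.
Sorption retards both mechanisms: v_R = v/R = 0.03851 m/day, D_R = D/R = 0.01084 m²/day.
Peak time from v_R²t² + 2D_R t − x² = 0: t = (√(D_R² + v_R²x²) − D_R)/v_R².
√(D_R² + v_R²x²) = √(0.01084² + 0.03851² × 16.2²) = 0.6240; v_R² = 0.001483.
t = (0.6240 − 0.01084)/0.001483 = 413 days.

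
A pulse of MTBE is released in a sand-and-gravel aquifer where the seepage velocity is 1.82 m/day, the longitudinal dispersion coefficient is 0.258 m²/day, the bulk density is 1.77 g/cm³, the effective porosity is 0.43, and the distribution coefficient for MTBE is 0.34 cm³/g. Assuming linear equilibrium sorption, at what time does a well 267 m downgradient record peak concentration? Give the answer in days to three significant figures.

352 days

Retardation factor R = 1 + ρ_b·K_d/n = 1 + 1.77 × 0.34/0.43 = 2.400.
Sorption retards both mechanisms: v_R = v/R = 0.7583 m/day, D_R = D/R = 0.1075 m²/day.
Peak time from v_R²t² + 2D_R t − x² = 0: t = (√(D_R² + v_R²x²) − D_R)/v_R².
√(D_R² + v_R²x²) = √(0.1075² + 0.7583² × 267²) = 202.5; v_R² = 0.5750.
t = (202.5 − 0.1075)/0.5750 = 352 days.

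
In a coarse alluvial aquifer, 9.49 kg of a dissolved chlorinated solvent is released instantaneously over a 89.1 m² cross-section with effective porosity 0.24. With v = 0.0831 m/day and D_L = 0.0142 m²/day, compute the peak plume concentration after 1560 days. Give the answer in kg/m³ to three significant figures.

0.0266 kg/m³

The peak of an instantaneous 1D plume sits at x = vt; there the Gaussian factor is 1 and C_max = M/(n_e·A·√(4πDt)), where n_e·A is the pore area the mass is dissolved in.
√(4πDt) = √(4π × 0.0142 × 1560) = 16.68 m, so C_max = 9.49/(0.24 × 89.1 × 16.68) = 0.0266 kg/m³.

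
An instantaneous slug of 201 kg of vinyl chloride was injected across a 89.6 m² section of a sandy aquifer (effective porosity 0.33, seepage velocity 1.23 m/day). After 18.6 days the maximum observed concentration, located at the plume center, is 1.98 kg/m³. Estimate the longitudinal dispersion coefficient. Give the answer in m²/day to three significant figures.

At the plume center C_max = M/(n_e·A·√(4πDt)), so D = M²/(4πt·(n_e·A·C_max)²).
n_e·A·C_max = 0.33 × 89.6 × 1.98 = 58.54 kg/m.
D = 201²/(4π × 18.6 × 58.54²) = 0.0504 m²/day.

0.0504 m²/day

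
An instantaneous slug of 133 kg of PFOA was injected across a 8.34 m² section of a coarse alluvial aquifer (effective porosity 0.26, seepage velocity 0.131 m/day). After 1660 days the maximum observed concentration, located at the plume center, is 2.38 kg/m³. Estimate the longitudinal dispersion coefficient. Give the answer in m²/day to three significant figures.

0.0318 m²/day

At the plume center C_max = M/(n_e·A·√(4πDt)), so D = M²/(4πt·(n_e·A·C_max)²).
n_e·A·C_max = 0.26 × 8.34 × 2.38 = 5.161 kg/m.
D = 133²/(4π × 1660 × 5.161²) = 0.0318 m²/day.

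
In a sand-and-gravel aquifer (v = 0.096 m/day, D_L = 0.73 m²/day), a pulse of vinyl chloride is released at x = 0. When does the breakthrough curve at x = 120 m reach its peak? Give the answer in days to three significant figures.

For the 1D instantaneous-source solution, setting ∂C/∂t = 0 at fixed x gives v²t² + 2Dt − x² = 0, so t = (√(D² + v²x²) − D)/v².
√(D² + v²x²) = √(0.73² + 0.096² × 120²) = 11.54; v² = 0.009216.
t = (11.54 − 0.73)/0.009216 = 1170 days (vs. the pure-advection estimate x/v = 1250 d).

1170 days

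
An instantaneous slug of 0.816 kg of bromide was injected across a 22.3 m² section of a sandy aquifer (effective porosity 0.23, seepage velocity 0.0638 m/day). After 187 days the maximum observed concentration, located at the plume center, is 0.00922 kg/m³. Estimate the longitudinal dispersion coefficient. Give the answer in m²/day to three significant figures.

0.127 m²/day

At the plume center C_max = M/(n_e·A·√(4πDt)), so D = M²/(4πt·(n_e·A·C_max)²).
n_e·A·C_max = 0.23 × 22.3 × 0.00922 = 0.04729 kg/m.
D = 0.816²/(4π × 187 × 0.04729²) = 0.127 m²/day.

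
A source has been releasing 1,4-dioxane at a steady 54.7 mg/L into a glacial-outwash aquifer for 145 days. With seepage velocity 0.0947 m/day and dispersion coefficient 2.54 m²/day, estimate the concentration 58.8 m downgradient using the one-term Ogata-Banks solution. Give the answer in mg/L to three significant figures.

2.65 mg/L

For a continuous step input, C/C₀ ≈ ½·erfc((x−vt)/(2√(Dt))).
vt = 0.0947 × 145 = 13.7315 m and 2√(Dt) = 2√(2.54 × 145) = 38.38 m.
Argument (x−vt)/(2√(Dt)) = (58.8 − 13.7315)/38.38 = 1.174; ½·erfc(1.174) = 0.04843.
C = 54.7 × 0.04843 = 2.65 mg/L.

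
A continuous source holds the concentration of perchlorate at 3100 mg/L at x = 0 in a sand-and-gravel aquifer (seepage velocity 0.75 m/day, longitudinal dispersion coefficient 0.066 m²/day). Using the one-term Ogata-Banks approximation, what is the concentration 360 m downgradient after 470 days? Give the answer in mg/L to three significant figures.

For a continuous step input, C/C₀ ≈ ½·erfc((x−vt)/(2√(Dt))).
vt = 0.75 × 470 = 352.5 m and 2√(Dt) = 2√(0.066 × 470) = 11.14 m.
Argument (x−vt)/(2√(Dt)) = (360 − 352.5)/11.14 = 0.6732; ½·erfc(0.6732) = 0.1705.
C = 3100 × 0.1705 = 529 mg/L.

529 mg/L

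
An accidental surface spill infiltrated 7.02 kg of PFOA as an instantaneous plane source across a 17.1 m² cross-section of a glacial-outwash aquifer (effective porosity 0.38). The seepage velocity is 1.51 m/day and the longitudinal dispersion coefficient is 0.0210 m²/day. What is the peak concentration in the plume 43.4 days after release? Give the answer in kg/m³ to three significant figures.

The peak of an instantaneous 1D plume sits at x = vt; there the Gaussian factor is 1 and C_max = M/(n_e·A·√(4πDt)), where n_e·A is the pore area the mass is dissolved in.
√(4πDt) = √(4π × 0.0210 × 43.4) = 3.384 m, so C_max = 7.02/(0.38 × 17.1 × 3.384) = 0.319 kg/m³.

0.319 kg/m³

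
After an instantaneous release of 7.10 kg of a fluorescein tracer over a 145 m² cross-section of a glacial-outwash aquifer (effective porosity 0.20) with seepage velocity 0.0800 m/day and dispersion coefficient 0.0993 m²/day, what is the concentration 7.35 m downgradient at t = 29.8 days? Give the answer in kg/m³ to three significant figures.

For an instantaneous plane source, C(x,t) = M/(n_e·A·√(4πDt)) · exp(−(x−vt)²/(4Dt)), with n_e·A the pore (flow) area.
Plume center vt = 0.0800 × 29.8 = 2.384 m, so the well at 7.35 m is 4.966 m downgradient of the peak.
√(4πDt) = 6.098 m, giving peak height M/(n_e·A·√(4πDt)) = 7.10/(0.20 × 145 × 6.098) = 0.04015 kg/m³.
(x−vt)²/(4Dt) = (4.966)²/(4 × 0.0993 × 29.8) = 2.083; exp(−2.083) = 0.1246.
C = 0.04015 × 0.1246 = 0.00500 kg/m³.

0.00500 kg/m³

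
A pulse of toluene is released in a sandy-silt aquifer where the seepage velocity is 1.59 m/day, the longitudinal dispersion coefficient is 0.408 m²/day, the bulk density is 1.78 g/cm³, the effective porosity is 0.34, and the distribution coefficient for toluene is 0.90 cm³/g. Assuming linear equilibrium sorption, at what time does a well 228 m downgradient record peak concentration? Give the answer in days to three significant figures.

818 days

Retardation factor R = 1 + ρ_b·K_d/n = 1 + 1.78 × 0.90/0.34 = 5.712.
Sorption retards both mechanisms: v_R = v/R = 0.2784 m/day, D_R = D/R = 0.07143 m²/day.
Peak time from v_R²t² + 2D_R t − x² = 0: t = (√(D_R² + v_R²x²) − D_R)/v_R².
√(D_R² + v_R²x²) = √(0.07143² + 0.2784² × 228²) = 63.48; v_R² = 0.07751.
t = (63.48 − 0.07143)/0.07751 = 818 days.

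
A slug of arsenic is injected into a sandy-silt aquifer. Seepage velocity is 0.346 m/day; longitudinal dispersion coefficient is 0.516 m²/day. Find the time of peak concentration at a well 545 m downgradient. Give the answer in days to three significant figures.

1570 days

For the 1D instantaneous-source solution, setting ∂C/∂t = 0 at fixed x gives v²t² + 2Dt − x² = 0, so t = (√(D² + v²x²) − D)/v².
√(D² + v²x²) = √(0.516² + 0.346² × 545²) = 188.6; v² = 0.119716.
t = (188.6 − 0.516)/0.119716 = 1570 days (vs. the pure-advection estimate x/v = 1580 d).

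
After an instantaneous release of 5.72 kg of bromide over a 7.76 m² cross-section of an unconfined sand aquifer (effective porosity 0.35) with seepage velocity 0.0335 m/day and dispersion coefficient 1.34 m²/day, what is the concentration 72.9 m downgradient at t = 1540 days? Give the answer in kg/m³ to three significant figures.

0.0124 kg/m³

For an instantaneous plane source, C(x,t) = M/(n_e·A·√(4πDt)) · exp(−(x−vt)²/(4Dt)), with n_e·A the pore (flow) area.
Plume center vt = 0.0335 × 1540 = 51.59 m, so the well at 72.9 m is 21.31 m downgradient of the peak.
√(4πDt) = 161.0 m, giving peak height M/(n_e·A·√(4πDt)) = 5.72/(0.35 × 7.76 × 161.0) = 0.01308 kg/m³.
(x−vt)²/(4Dt) = (21.31)²/(4 × 1.34 × 1540) = 0.05502; exp(−0.05502) = 0.9465.
C = 0.01308 × 0.9465 = 0.0124 kg/m³.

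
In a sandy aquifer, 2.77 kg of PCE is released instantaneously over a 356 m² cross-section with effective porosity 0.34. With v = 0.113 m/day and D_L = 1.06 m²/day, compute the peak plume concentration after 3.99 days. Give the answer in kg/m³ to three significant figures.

The peak of an instantaneous 1D plume sits at x = vt; there the Gaussian factor is 1 and C_max = M/(n_e·A·√(4πDt)), where n_e·A is the pore area the mass is dissolved in.
√(4πDt) = √(4π × 1.06 × 3.99) = 7.290 m, so C_max = 2.77/(0.34 × 356 × 7.290) = 0.00314 kg/m³.

0.00314 kg/m³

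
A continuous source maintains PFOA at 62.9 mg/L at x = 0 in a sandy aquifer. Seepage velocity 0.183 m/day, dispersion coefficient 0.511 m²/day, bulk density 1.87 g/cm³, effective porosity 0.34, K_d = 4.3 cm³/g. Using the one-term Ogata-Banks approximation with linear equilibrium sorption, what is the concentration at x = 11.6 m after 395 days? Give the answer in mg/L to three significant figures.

1.01 mg/L

Retardation factor R = 1 + ρ_b·K_d/n = 1 + 1.87 × 4.3/0.34 = 24.65.
Sorption retards both mechanisms: v_R = v/R = 0.007424 m/day, D_R = D/R = 0.02073 m²/day.
v_R·t = 0.007424 × 395 = 2.93248 m; 2√(D_R t) = 5.723 m; argument = (11.6 − 2.93248)/5.723 = 1.515.
C = C₀ × ½·erfc(1.515) = 62.9 × 0.01608 = 1.01 mg/L.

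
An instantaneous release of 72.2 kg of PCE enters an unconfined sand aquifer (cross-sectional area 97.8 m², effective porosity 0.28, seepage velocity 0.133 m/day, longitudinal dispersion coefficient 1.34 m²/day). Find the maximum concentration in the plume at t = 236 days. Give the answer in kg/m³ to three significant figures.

The peak of an instantaneous 1D plume sits at x = vt; there the Gaussian factor is 1 and C_max = M/(n_e·A·√(4πDt)), where n_e·A is the pore area the mass is dissolved in.
√(4πDt) = √(4π × 1.34 × 236) = 63.04 m, so C_max = 72.2/(0.28 × 97.8 × 63.04) = 0.0418 kg/m³.

0.0418 kg/m³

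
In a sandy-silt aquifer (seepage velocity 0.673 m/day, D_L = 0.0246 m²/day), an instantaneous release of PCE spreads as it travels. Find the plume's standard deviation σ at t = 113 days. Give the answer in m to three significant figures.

Dispersive spreading gives a Gaussian with σ² = 2Dt; advection only shifts the center.
σ = √(2 × 0.0246 × 113) = 2.36 m.

2.36 m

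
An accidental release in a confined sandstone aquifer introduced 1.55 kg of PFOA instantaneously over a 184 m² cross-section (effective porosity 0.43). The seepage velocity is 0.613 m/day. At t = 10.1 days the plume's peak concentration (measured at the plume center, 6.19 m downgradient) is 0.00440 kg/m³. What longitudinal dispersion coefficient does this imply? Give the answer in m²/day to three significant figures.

0.156 m²/day

At the plume center C_max = M/(n_e·A·√(4πDt)), so D = M²/(4πt·(n_e·A·C_max)²).
n_e·A·C_max = 0.43 × 184 × 0.00440 = 0.3481 kg/m.
D = 1.55²/(4π × 10.1 × 0.3481²) = 0.156 m²/day.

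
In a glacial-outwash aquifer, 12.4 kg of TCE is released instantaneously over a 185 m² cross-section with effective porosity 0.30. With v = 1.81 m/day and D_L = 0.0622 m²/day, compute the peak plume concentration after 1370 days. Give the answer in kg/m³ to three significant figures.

0.00683 kg/m³

The peak of an instantaneous 1D plume sits at x = vt; there the Gaussian factor is 1 and C_max = M/(n_e·A·√(4πDt)), where n_e·A is the pore area the mass is dissolved in.
√(4πDt) = √(4π × 0.0622 × 1370) = 32.72 m, so C_max = 12.4/(0.30 × 185 × 32.72) = 0.00683 kg/m³.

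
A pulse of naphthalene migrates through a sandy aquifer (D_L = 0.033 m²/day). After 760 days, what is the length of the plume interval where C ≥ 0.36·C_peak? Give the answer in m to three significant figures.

20.2 m

The plume is Gaussian with σ = √(2Dt) = √(2 × 0.033 × 760) = 7.082 m.
C/C_peak = exp(−Δx²/(2σ²)) = 0.36 ⇒ Δx = σ·√(−2 ln 0.36) = 7.082 × 1.429 = 10.12 m.
Width = 2Δx = 20.2 m.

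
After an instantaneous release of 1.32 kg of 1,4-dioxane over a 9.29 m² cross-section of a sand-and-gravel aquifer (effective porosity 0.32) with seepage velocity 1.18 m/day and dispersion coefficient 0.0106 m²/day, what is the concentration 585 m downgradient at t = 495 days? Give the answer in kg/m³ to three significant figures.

0.0526 kg/m³

For an instantaneous plane source, C(x,t) = M/(n_e·A·√(4πDt)) · exp(−(x−vt)²/(4Dt)), with n_e·A the pore (flow) area.
Plume center vt = 1.18 × 495 = 584.1 m, so the well at 585 m is 0.9 m downgradient of the peak.
√(4πDt) = 8.120 m, giving peak height M/(n_e·A·√(4πDt)) = 1.32/(0.32 × 9.29 × 8.120) = 0.05468 kg/m³.
(x−vt)²/(4Dt) = (0.9)²/(4 × 0.0106 × 495) = 0.03859; exp(−0.03859) = 0.9621.
C = 0.05468 × 0.9621 = 0.0526 kg/m³.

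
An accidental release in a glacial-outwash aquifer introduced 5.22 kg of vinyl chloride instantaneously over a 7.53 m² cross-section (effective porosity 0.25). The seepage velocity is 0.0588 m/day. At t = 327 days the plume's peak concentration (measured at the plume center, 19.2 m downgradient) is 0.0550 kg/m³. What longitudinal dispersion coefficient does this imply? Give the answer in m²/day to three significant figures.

0.619 m²/day

At the plume center C_max = M/(n_e·A·√(4πDt)), so D = M²/(4πt·(n_e·A·C_max)²).
n_e·A·C_max = 0.25 × 7.53 × 0.0550 = 0.1035 kg/m.
D = 5.22²/(4π × 327 × 0.1035²) = 0.619 m²/day.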